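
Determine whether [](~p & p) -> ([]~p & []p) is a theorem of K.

Yes, valid

Tableau for the negation ~([](~p & p) -> ([]~p & []p)):
1. ~([](~p & p) -> ([]~p & []p)), 0
2. [](~p & p), 0
3. ~([]~p & []p), 0
4. ~[]p, 0
5. ~p, 1
6. ~p & p, 1
7. p, 1
Accessibility: 0R1
Branch closes: p and ~p both at 1.
All branches of the negation close; one closing branch shown above.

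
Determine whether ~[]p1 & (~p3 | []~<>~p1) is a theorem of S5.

Tableau for the negation ~(~[]p1 & (~p3 | []~<>~p1)):
1. ~(~[]p1 & (~p3 | []~<>~p1)), u
2. ~(~p3 | []~<>~p1), u   [~&-rule on 1 (branches; this branch)]
3. p3, u   [~|-rule on 2]
4. ~[]~<>~p1, u   [~|-rule on 2]
5. <>~p1, v   [~[]-rule on 4: fresh world v, uRv]
6. ~p1, w   [<>-rule on 5: fresh world w, vRw]
Accessibility: uRu, uRv, uRw, vRu, vRv, vRw, wRu, wRv, wRw
The negation has an open branch (countermodel exists).

Not valid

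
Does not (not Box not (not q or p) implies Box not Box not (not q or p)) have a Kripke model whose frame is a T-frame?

1. not (not Box not (not q or p) implies Box not Box not (not q or p)), 0
2. not Box not (not q or p), 0   [neg-implies-rule on 1]
3. not Box not Box not (not q or p), 0   [neg-implies-rule on 1]
4. not q or p, 1   [neg-Box-rule on 2: fresh world 1, 0R1]
5. p, 1   [or-rule on 4 (branches; this branch)]
6. Box not (not q or p), 2   [neg-Box-rule on 3: fresh world 2, 0R2]
7. not (not q or p), 2   [Box-rule on 6 via 2R2]
8. q, 2   [neg-or-rule on 7]
9. not p, 2   [neg-or-rule on 7]
Accessibility: 0R0, 0R1, 0R2, 1R1, 2R2

Satisfiable (open branch found)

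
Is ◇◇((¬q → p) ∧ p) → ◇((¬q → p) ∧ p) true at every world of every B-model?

Invalid (countermodel exists)

Tableau for the negation ¬(◇◇((¬q → p) ∧ p) → ◇((¬q → p) ∧ p)):
1. ¬(◇◇((¬q → p) ∧ p) → ◇((¬q → p) ∧ p)), u
2. ◇◇((¬q → p) ∧ p), u
3. ¬◇((¬q → p) ∧ p), u
4. ¬((¬q → p) ∧ p), u
5. ¬p, u
6. ◇((¬q → p) ∧ p), v
7. ¬((¬q → p) ∧ p), v
8. ¬p, v
9. (¬q → p) ∧ p, w
10. ¬q → p, w
11. p, w
Accessibility: uRu, uRv, vRu, vRv, vRw, wRv, wRw
The negation has an open branch (countermodel exists).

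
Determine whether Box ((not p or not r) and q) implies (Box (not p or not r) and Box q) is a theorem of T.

Tableau for the negation not (Box ((not p or not r) and q) implies (Box (not p or not r) and Box q)):
1. not (Box ((not p or not r) and q) implies (Box (not p or not r) and Box q)), 0
2. Box ((not p or not r) and q), 0
3. not (Box (not p or not r) and Box q), 0
4. (not p or not r) and q, 0
5. not p or not r, 0
6. q, 0
7. not Box (not p or not r), 0
8. not r, 0
9. not (not p or not r), 1
10. p, 1
11. r, 1
12. (not p or not r) and q, 1
13. not p or not r, 1
14. q, 1
15. not r, 1
Accessibility: 0R0, 0R1, 1R1
Branch closes: r and not r both at 1.
All branches of the negation close; one closing branch shown above.

Valid in T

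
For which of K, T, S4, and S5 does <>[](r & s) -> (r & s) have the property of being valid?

S5-tableau for the negation ~(<>[](r & s) -> (r & s)):
1. ~(<>[](r & s) -> (r & s)), w0
2. <>[](r & s), w0
3. ~(r & s), w0
4. ~s, w0
5. [](r & s), w1
6. r & s, w0
7. r, w0
8. s, w0
Accessibility: w0Rw0, w0Rw1, w1Rw0, w1Rw1
Branch closes: s and ~s both at w0.
Every branch closes (one shown): valid in S5.
S4-tableau for the negation ~(<>[](r & s) -> (r & s)):
1. ~(<>[](r & s) -> (r & s)), w0
2. <>[](r & s), w0
3. ~(r & s), w0
4. ~s, w0
5. [](r & s), w1
6. r & s, w1
7. r, w1
8. s, w1
Accessibility: w0Rw0, w0Rw1, w1Rw1
Complete open branch: countermodel on an S4-frame, so not valid in S4, nor in K, T (the same frame is also a K-frame and a T-frame).

S5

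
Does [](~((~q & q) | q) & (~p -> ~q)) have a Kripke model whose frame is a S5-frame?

1. [](~((~q & q) | q) & (~p -> ~q)), u
2. ~((~q & q) | q) & (~p -> ~q), u
3. ~((~q & q) | q), u
4. ~p -> ~q, u
5. ~(~q & q), u
6. ~q, u
Accessibility: uRu

Satisfiable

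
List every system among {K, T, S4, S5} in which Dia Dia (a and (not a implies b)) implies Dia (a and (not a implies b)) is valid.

S4, S5

T-tableau for the negation not (Dia Dia (a and (not a implies b)) implies Dia (a and (not a implies b))):
1. not (Dia Dia (a and (not a implies b)) implies Dia (a and (not a implies b))), 0
2. Dia Dia (a and (not a implies b)), 0
3. not Dia (a and (not a implies b)), 0
4. not (a and (not a implies b)), 0
5. not (not a implies b), 0
6. not a, 0
7. not b, 0
8. Dia (a and (not a implies b)), 1
9. not (a and (not a implies b)), 1
10. not (not a implies b), 1
11. not a, 1
12. not b, 1
13. a and (not a implies b), 2
14. a, 2
15. not a implies b, 2
16. b, 2
Accessibility: 0R0, 0R1, 1R1, 1R2, 2R2
Complete open branch: countermodel on a T-frame, so not valid in T, nor in K (the same frame is also a K-frame).
S4-tableau for the negation not (Dia Dia (a and (not a implies b)) implies Dia (a and (not a implies b))):
1. not (Dia Dia (a and (not a implies b)) implies Dia (a and (not a implies b))), 0
2. Dia Dia (a and (not a implies b)), 0
3. not Dia (a and (not a implies b)), 0
4. not (a and (not a implies b)), 0
5. not (not a implies b), 0
6. not a, 0
7. not b, 0
8. Dia (a and (not a implies b)), 1
9. not (a and (not a implies b)), 1
10. not (not a implies b), 1
11. not a, 1
12. not b, 1
13. a and (not a implies b), 2
14. a, 2
15. not a implies b, 2
16. not (a and (not a implies b)), 2
17. b, 2
18. not (not a implies b), 2
19. not a, 2
20. not b, 2
Accessibility: 0R0, 0R1, 0R2, 1R1, 1R2, 2R2
Branch closes: a and not a both at 2.
Every branch closes (one shown): valid in S4, hence also in S5 (every theorem of S4 is a theorem of S5).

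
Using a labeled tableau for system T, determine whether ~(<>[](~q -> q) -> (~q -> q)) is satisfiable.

1. ~(<>[](~q -> q) -> (~q -> q)), 0
2. <>[](~q -> q), 0
3. ~(~q -> q), 0
4. ~q, 0
5. [](~q -> q), 1
6. ~q -> q, 1
7. q, 1
Accessibility: 0R0, 0R1, 1R1

Satisfiable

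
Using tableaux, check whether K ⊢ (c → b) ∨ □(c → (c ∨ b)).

Tableau for the negation ¬((c → b) ∨ □(c → (c ∨ b))):
1. ¬((c → b) ∨ □(c → (c ∨ b))), 0
2. ¬(c → b), 0
3. ¬□(c → (c ∨ b)), 0
4. c, 0
5. ¬b, 0
6. ¬(c → (c ∨ b)), 1
7. c, 1
8. ¬(c ∨ b), 1
9. ¬c, 1
10. ¬b, 1
Accessibility: 0R1
Branch closes: c and ¬c both at 1.
All branches of the negation close; one closing branch shown above.

Valid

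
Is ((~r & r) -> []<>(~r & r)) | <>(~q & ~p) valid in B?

Yes, valid

Tableau for the negation ~(((~r & r) -> []<>(~r & r)) | <>(~q & ~p)):
1. ~(((~r & r) -> []<>(~r & r)) | <>(~q & ~p)), w0
2. ~((~r & r) -> []<>(~r & r)), w0
3. ~<>(~q & ~p), w0
4. ~r & r, w0
5. ~[]<>(~r & r), w0
6. ~r, w0
7. r, w0
Accessibility: w0Rw0
Branch closes: r and ~r both at w0.
Every branch of the negation's tableau closes; the branch above is one of them.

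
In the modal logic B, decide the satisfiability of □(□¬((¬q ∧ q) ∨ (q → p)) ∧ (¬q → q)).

Satisfiable (open branch found)

1. □(□¬((¬q ∧ q) ∨ (q → p)) ∧ (¬q → q)), w0
2. □¬((¬q ∧ q) ∨ (q → p)) ∧ (¬q → q), w0
3. □¬((¬q ∧ q) ∨ (q → p)), w0
4. ¬q → q, w0
5. ¬((¬q ∧ q) ∨ (q → p)), w0
6. ¬(¬q ∧ q), w0
7. ¬(q → p), w0
8. q, w0
9. ¬p, w0
Accessibility: w0Rw0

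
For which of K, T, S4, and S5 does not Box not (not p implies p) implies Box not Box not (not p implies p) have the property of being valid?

S5

S4-tableau for the negation not (not Box not (not p implies p) implies Box not Box not (not p implies p)):
1. not (not Box not (not p implies p) implies Box not Box not (not p implies p)), 0
2. not Box not (not p implies p), 0
3. not Box not Box not (not p implies p), 0
4. not p implies p, 1
5. p, 1
6. Box not (not p implies p), 2
7. not (not p implies p), 2
8. not p, 2
Accessibility: 0R0, 0R1, 0R2, 1R1, 2R2
Complete open branch: countermodel on an S4-frame, so not valid in S4, nor in K, T (the same frame is also a K-frame and a T-frame).
S5-tableau for the negation not (not Box not (not p implies p) implies Box not Box not (not p implies p)):
1. not (not Box not (not p implies p) implies Box not Box not (not p implies p)), 0
2. not Box not (not p implies p), 0
3. not Box not Box not (not p implies p), 0
4. not p implies p, 1
5. p, 1
6. Box not (not p implies p), 2
7. not (not p implies p), 0
8. not p, 0
9. not (not p implies p), 1
10. not p, 1
Accessibility: 0R0, 0R1, 0R2, 1R0, 1R1, 1R2, 2R0, 2R1, 2R2
Branch closes: p and not p both at 1.
Every branch closes (one shown): valid in S5.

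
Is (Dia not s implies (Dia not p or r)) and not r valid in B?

Invalid (countermodel exists)

Tableau for the negation not ((Dia not s implies (Dia not p or r)) and not r):
1. not ((Dia not s implies (Dia not p or r)) and not r), w0
2. r, w0   [neg-and-rule on 1 (branches; this branch)]
Accessibility: w0Rw0
The negation has an open branch (countermodel exists).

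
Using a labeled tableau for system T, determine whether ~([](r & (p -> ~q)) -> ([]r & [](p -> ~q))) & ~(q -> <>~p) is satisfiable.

1. ~([](r & (p -> ~q)) -> ([]r & [](p -> ~q))) & ~(q -> <>~p), w0
2. ~([](r & (p -> ~q)) -> ([]r & [](p -> ~q))), w0   [&-rule on 1]
3. ~(q -> <>~p), w0   [&-rule on 1]
4. [](r & (p -> ~q)), w0   [~->-rule on 2]
5. ~([]r & [](p -> ~q)), w0   [~->-rule on 2]
6. q, w0   [~->-rule on 3]
7. ~<>~p, w0   [~->-rule on 3]
8. r & (p -> ~q), w0   [[]-rule on 4 via w0Rw0]
9. r, w0   [&-rule on 8]
10. p -> ~q, w0   [&-rule on 8]
11. p, w0   [~<>-rule on 7 via w0Rw0]
12. ~[](p -> ~q), w0   [~&-rule on 5 (branches; this branch)]
13. ~q, w0   [->-rule on 10 (branches; this branch)]
Accessibility: w0Rw0
Branch closes: q and ~q both at w0.
Every branch closes; the branch above is one of them.

Unsatisfiable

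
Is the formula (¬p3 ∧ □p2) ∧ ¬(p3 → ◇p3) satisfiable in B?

1. (¬p3 ∧ □p2) ∧ ¬(p3 → ◇p3), u
2. ¬p3 ∧ □p2, u   [∧-rule on 1]
3. ¬(p3 → ◇p3), u   [∧-rule on 1]
4. ¬p3, u   [∧-rule on 2]
5. □p2, u   [∧-rule on 2]
6. p3, u   [¬→-rule on 3]
7. ¬◇p3, u   [¬→-rule on 3]
Accessibility: uRu
Branch closes: p3 and ¬p3 both at u.
All branches of the tableau close; one closing branch shown above.

No, unsatisfiable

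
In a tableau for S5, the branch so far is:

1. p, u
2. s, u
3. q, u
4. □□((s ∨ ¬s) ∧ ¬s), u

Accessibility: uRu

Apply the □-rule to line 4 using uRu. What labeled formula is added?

□((s ∨ ¬s) ∧ ¬s), u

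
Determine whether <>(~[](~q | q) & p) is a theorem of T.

Invalid (countermodel exists)

Tableau for the negation ~<>(~[](~q | q) & p):
1. ~<>(~[](~q | q) & p), 0
2. ~(~[](~q | q) & p), 0
3. ~p, 0
Accessibility: 0R0
The negation has an open branch (countermodel exists).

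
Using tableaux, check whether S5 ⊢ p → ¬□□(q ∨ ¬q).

Not valid

Tableau for the negation ¬(p → ¬□□(q ∨ ¬q)):
1. ¬(p → ¬□□(q ∨ ¬q)), u
2. p, u
3. □□(q ∨ ¬q), u
4. □(q ∨ ¬q), u
5. q ∨ ¬q, u
6. ¬q, u
Accessibility: uRu
The negation has an open branch (countermodel exists).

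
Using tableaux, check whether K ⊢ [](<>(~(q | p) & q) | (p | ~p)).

Yes, valid

Tableau for the negation ~[](<>(~(q | p) & q) | (p | ~p)):
1. ~[](<>(~(q | p) & q) | (p | ~p)), u
2. ~(<>(~(q | p) & q) | (p | ~p)), v
3. ~<>(~(q | p) & q), v
4. ~(p | ~p), v
5. ~p, v
6. p, v
Accessibility: uRv
Branch closes: p and ~p both at v.
All branches of the negation close; one closing branch shown above.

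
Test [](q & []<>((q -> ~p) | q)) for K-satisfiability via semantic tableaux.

1. [](q & []<>((q -> ~p) | q)), u

Yes, satisfiable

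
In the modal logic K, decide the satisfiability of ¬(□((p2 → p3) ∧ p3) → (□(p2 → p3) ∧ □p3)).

Unsatisfiable (every branch closes)

1. ¬(□((p2 → p3) ∧ p3) → (□(p2 → p3) ∧ □p3)), u
2. □((p2 → p3) ∧ p3), u
3. ¬(□(p2 → p3) ∧ □p3), u
4. ¬□(p2 → p3), u
5. ¬(p2 → p3), v
6. p2, v
7. ¬p3, v
8. (p2 → p3) ∧ p3, v
9. p2 → p3, v
10. p3, v
Accessibility: uRv
Branch closes: p3 and ¬p3 both at v.
All branches of the tableau close; one closing branch shown above.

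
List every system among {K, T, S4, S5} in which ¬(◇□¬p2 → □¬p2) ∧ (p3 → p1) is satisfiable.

K, T, S4

S4-tableau for the formula:
1. ¬(◇□¬p2 → □¬p2) ∧ (p3 → p1), u
2. ¬(◇□¬p2 → □¬p2), u
3. p3 → p1, u
4. ◇□¬p2, u
5. ¬□¬p2, u
6. p1, u
7. □¬p2, v
8. ¬p2, v
9. p2, w
Accessibility: uRu, uRv, uRw, vRv, wRw
Complete open branch: satisfiable in S4, hence also in K, T (this S4-model is also a K-model and a T-model).
S5-tableau for the formula:
1. ¬(◇□¬p2 → □¬p2) ∧ (p3 → p1), u
2. ¬(◇□¬p2 → □¬p2), u
3. p3 → p1, u
4. ◇□¬p2, u
5. ¬□¬p2, u
6. p1, u
7. □¬p2, v
8. ¬p2, u
9. ¬p2, v
10. p2, w
11. ¬p2, w
Accessibility: uRu, uRv, uRw, vRu, vRv, vRw, wRu, wRv, wRw
Branch closes: p2 and ¬p2 both at w.
Every branch closes (one shown): unsatisfiable in S5.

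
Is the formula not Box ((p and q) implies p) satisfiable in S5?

1. not Box ((p and q) implies p), w0
2. not ((p and q) implies p), w1
3. p and q, w1
4. not p, w1
5. p, w1
6. q, w1
Accessibility: w0Rw0, w0Rw1, w1Rw0, w1Rw1
Branch closes: p and not p both at w1.
All branches of the tableau close; one closing branch shown above.

Unsatisfiable (every branch closes)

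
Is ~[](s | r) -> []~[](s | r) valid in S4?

Tableau for the negation ~(~[](s | r) -> []~[](s | r)):
1. ~(~[](s | r) -> []~[](s | r)), 0
2. ~[](s | r), 0
3. ~[]~[](s | r), 0
4. ~(s | r), 1
5. ~s, 1
6. ~r, 1
7. [](s | r), 2
8. s | r, 2
9. r, 2
Accessibility: 0R0, 0R1, 0R2, 1R1, 2R2
The negation has an open branch (countermodel exists).

No, not valid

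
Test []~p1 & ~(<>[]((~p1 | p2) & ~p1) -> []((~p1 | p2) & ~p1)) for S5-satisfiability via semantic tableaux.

1. []~p1 & ~(<>[]((~p1 | p2) & ~p1) -> []((~p1 | p2) & ~p1)), u
2. []~p1, u   [&-rule on 1]
3. ~(<>[]((~p1 | p2) & ~p1) -> []((~p1 | p2) & ~p1)), u   [&-rule on 1]
4. <>[]((~p1 | p2) & ~p1), u   [~->-rule on 3]
5. ~[]((~p1 | p2) & ~p1), u   [~->-rule on 3]
6. ~p1, u   [[]-rule on 2 via uRu]
7. []((~p1 | p2) & ~p1), v   [<>-rule on 4: fresh world v, uRv]
8. ~p1, v   [[]-rule on 2 via uRv]
9. (~p1 | p2) & ~p1, u   [[]-rule on 7 via vRu]
10. ~p1 | p2, u   [&-rule on 9]
11. (~p1 | p2) & ~p1, v   [[]-rule on 7 via vRv]
12. ~p1 | p2, v   [&-rule on 11]
13. p2, u   [|-rule on 10 (branches; this branch)]
14. p2, v   [|-rule on 12 (branches; this branch)]
15. ~((~p1 | p2) & ~p1), w   [~[]-rule on 5: fresh world w, uRw]
16. ~p1, w   [[]-rule on 2 via uRw]
17. (~p1 | p2) & ~p1, w   [[]-rule on 7 via vRw]
18. ~p1 | p2, w   [&-rule on 17]
19. ~(~p1 | p2), w   [~&-rule on 15 (branches; this branch)]
20. p1, w   [~|-rule on 19]
21. ~p2, w   [~|-rule on 19]
Accessibility: uRu, uRv, uRw, vRu, vRv, vRw, wRu, wRv, wRw
Branch closes: p1 and ~p1 both at w.
(One branch shown.) All branches close.

Unsatisfiable (every branch closes)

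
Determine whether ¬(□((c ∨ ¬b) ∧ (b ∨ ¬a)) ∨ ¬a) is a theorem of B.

Tableau for the negation □((c ∨ ¬b) ∧ (b ∨ ¬a)) ∨ ¬a:
1. □((c ∨ ¬b) ∧ (b ∨ ¬a)) ∨ ¬a, 0
2. ¬a, 0
Accessibility: 0R0
The negation has an open branch (countermodel exists).

No, not valid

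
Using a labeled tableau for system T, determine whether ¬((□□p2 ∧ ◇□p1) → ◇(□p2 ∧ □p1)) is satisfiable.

1. ¬((□□p2 ∧ ◇□p1) → ◇(□p2 ∧ □p1)), 0
2. □□p2 ∧ ◇□p1, 0
3. ¬◇(□p2 ∧ □p1), 0
4. □□p2, 0
5. ◇□p1, 0
6. ¬(□p2 ∧ □p1), 0
7. □p2, 0
8. p2, 0
9. ¬□p1, 0
10. □p1, 1
11. ¬(□p2 ∧ □p1), 1
12. □p2, 1
13. p2, 1
14. p1, 1
15. ¬□p2, 1
16. ¬p1, 2
17. ¬(□p2 ∧ □p1), 2
18. □p2, 2
19. p2, 2
20. ¬□p1, 2
21. ¬p2, 3
22. p1, 3
23. p2, 3
Accessibility: 0R0, 0R1, 0R2, 1R1, 1R3, 2R2, 3R3
Branch closes: p2 and ¬p2 both at 3.
(One branch shown.) All branches close.

No, unsatisfiable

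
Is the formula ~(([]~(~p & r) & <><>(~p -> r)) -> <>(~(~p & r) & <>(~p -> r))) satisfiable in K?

1. ~(([]~(~p & r) & <><>(~p -> r)) -> <>(~(~p & r) & <>(~p -> r))), 0
2. []~(~p & r) & <><>(~p -> r), 0   [~->-rule on 1]
3. ~<>(~(~p & r) & <>(~p -> r)), 0   [~->-rule on 1]
4. []~(~p & r), 0   [&-rule on 2]
5. <><>(~p -> r), 0   [&-rule on 2]
6. <>(~p -> r), 1   [<>-rule on 5: fresh world 1, 0R1]
7. ~(~(~p & r) & <>(~p -> r)), 1   [~<>-rule on 3 via 0R1]
8. ~(~p & r), 1   [[]-rule on 4 via 0R1]
9. ~<>(~p -> r), 1   [~&-rule on 7 (branches; this branch)]
10. ~r, 1   [~&-rule on 8 (branches; this branch)]
11. ~p -> r, 2   [<>-rule on 6: fresh world 2, 1R2]
12. ~(~p -> r), 2   [~<>-rule on 9 via 1R2]
13. ~p, 2   [~->-rule on 12]
14. ~r, 2   [~->-rule on 12]
15. r, 2   [->-rule on 11 (branches; this branch)]
Accessibility: 0R1, 1R2
Branch closes: r and ~r both at 2.
Every branch closes; the branch above is one of them.

No, unsatisfiable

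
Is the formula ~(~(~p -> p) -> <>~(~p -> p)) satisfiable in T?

Unsatisfiable

1. ~(~(~p -> p) -> <>~(~p -> p)), w0
2. ~(~p -> p), w0
3. ~<>~(~p -> p), w0
4. ~p, w0
5. ~p -> p, w0
6. p, w0
Accessibility: w0Rw0
Branch closes: p and ~p both at w0.
All branches of the tableau close; one closing branch shown above.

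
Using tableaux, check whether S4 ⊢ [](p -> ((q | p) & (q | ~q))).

Tableau for the negation ~[](p -> ((q | p) & (q | ~q))):
1. ~[](p -> ((q | p) & (q | ~q))), 0
2. ~(p -> ((q | p) & (q | ~q))), 1
3. p, 1
4. ~((q | p) & (q | ~q)), 1
5. ~(q | ~q), 1
6. ~q, 1
7. q, 1
Accessibility: 0R0, 0R1, 1R1
Branch closes: q and ~q both at 1.
Every branch of the negation's tableau closes; the branch above is one of them.

Valid in S4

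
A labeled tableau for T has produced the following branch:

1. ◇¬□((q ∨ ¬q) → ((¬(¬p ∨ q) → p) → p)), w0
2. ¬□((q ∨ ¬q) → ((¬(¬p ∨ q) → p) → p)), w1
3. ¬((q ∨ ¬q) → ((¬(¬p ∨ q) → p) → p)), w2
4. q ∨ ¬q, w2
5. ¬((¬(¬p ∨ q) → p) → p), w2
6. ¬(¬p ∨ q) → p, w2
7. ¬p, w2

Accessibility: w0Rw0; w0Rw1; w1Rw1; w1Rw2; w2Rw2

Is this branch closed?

No world carries both an atom and its negation.

Open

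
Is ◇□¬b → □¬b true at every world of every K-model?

No, not valid

Tableau for the negation ¬(◇□¬b → □¬b):
1. ¬(◇□¬b → □¬b), 0
2. ◇□¬b, 0
3. ¬□¬b, 0
4. □¬b, 1
5. b, 2
Accessibility: 0R1, 0R2
The negation has an open branch (countermodel exists).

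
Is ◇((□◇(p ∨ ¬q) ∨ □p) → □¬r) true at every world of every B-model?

Invalid (countermodel exists)

Tableau for the negation ¬◇((□◇(p ∨ ¬q) ∨ □p) → □¬r):
1. ¬◇((□◇(p ∨ ¬q) ∨ □p) → □¬r), 0
2. ¬((□◇(p ∨ ¬q) ∨ □p) → □¬r), 0
3. □◇(p ∨ ¬q) ∨ □p, 0
4. ¬□¬r, 0
5. □p, 0
6. p, 0
7. r, 1
8. ¬((□◇(p ∨ ¬q) ∨ □p) → □¬r), 1
9. □◇(p ∨ ¬q) ∨ □p, 1
10. ¬□¬r, 1
11. p, 1
12. □p, 1
13. r, 2
14. p, 2
Accessibility: 0R0, 0R1, 1R0, 1R1, 1R2, 2R1, 2R2
The negation has an open branch (countermodel exists).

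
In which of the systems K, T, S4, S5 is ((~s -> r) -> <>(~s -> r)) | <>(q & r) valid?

T, S4, S5

K-tableau for the negation ~(((~s -> r) -> <>(~s -> r)) | <>(q & r)):
1. ~(((~s -> r) -> <>(~s -> r)) | <>(q & r)), 0
2. ~((~s -> r) -> <>(~s -> r)), 0
3. ~<>(q & r), 0
4. ~s -> r, 0
5. ~<>(~s -> r), 0
6. r, 0
Complete open branch: countermodel on a K-frame, so not valid in K.
T-tableau for the negation ~(((~s -> r) -> <>(~s -> r)) | <>(q & r)):
1. ~(((~s -> r) -> <>(~s -> r)) | <>(q & r)), 0
2. ~((~s -> r) -> <>(~s -> r)), 0
3. ~<>(q & r), 0
4. ~s -> r, 0
5. ~<>(~s -> r), 0
6. ~(q & r), 0
7. ~(~s -> r), 0
8. ~s, 0
9. ~r, 0
10. r, 0
Accessibility: 0R0
Branch closes: r and ~r both at 0.
Every branch closes (one shown): valid in T, hence also in S4, S5 (every theorem of T is a theorem of S4 and S5).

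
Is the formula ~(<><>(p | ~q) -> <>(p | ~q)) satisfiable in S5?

No, unsatisfiable

1. ~(<><>(p | ~q) -> <>(p | ~q)), 0
2. <><>(p | ~q), 0
3. ~<>(p | ~q), 0
4. ~(p | ~q), 0
5. ~p, 0
6. q, 0
7. <>(p | ~q), 1
8. ~(p | ~q), 1
9. ~p, 1
10. q, 1
11. p | ~q, 2
12. ~(p | ~q), 2
13. ~p, 2
14. q, 2
15. ~q, 2
Accessibility: 0R0, 0R1, 0R2, 1R0, 1R1, 1R2, 2R0, 2R1, 2R2
Branch closes: q and ~q both at 2.
All branches of the tableau close; one closing branch shown above.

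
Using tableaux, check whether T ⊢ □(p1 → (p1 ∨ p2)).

Tableau for the negation ¬□(p1 → (p1 ∨ p2)):
1. ¬□(p1 → (p1 ∨ p2)), 0
2. ¬(p1 → (p1 ∨ p2)), 1
3. p1, 1
4. ¬(p1 ∨ p2), 1
5. ¬p1, 1
6. ¬p2, 1
Accessibility: 0R0, 0R1, 1R1
Branch closes: p1 and ¬p1 both at 1.
Every branch of the negation's tableau closes; the branch above is one of them.

Yes, valid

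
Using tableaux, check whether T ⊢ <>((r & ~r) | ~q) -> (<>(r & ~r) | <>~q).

Tableau for the negation ~(<>((r & ~r) | ~q) -> (<>(r & ~r) | <>~q)):
1. ~(<>((r & ~r) | ~q) -> (<>(r & ~r) | <>~q)), u
2. <>((r & ~r) | ~q), u   [~->-rule on 1]
3. ~(<>(r & ~r) | <>~q), u   [~->-rule on 1]
4. ~<>(r & ~r), u   [~|-rule on 3]
5. ~<>~q, u   [~|-rule on 3]
6. ~(r & ~r), u   [~<>-rule on 4 via uRu]
7. q, u   [~<>-rule on 5 via uRu]
8. r, u   [~&-rule on 6 (branches; this branch)]
9. (r & ~r) | ~q, v   [<>-rule on 2: fresh world v, uRv]
10. ~(r & ~r), v   [~<>-rule on 4 via uRv]
11. q, v   [~<>-rule on 5 via uRv]
12. r & ~r, v   [|-rule on 9 (branches; this branch)]
13. r, v   [&-rule on 12]
14. ~r, v   [&-rule on 12]
Accessibility: uRu, uRv, vRv
Branch closes: r and ~r both at v.
Every branch of the negation's tableau closes; the branch above is one of them.

Valid in T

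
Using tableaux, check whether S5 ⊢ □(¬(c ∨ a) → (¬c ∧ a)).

Invalid (countermodel exists)

Tableau for the negation ¬□(¬(c ∨ a) → (¬c ∧ a)):
1. ¬□(¬(c ∨ a) → (¬c ∧ a)), 0
2. ¬(¬(c ∨ a) → (¬c ∧ a)), 1
3. ¬(c ∨ a), 1
4. ¬(¬c ∧ a), 1
5. ¬c, 1
6. ¬a, 1
Accessibility: 0R0, 0R1, 1R0, 1R1
The negation has an open branch (countermodel exists).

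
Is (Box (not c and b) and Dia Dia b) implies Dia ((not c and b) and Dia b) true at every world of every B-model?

Tableau for the negation not ((Box (not c and b) and Dia Dia b) implies Dia ((not c and b) and Dia b)):
1. not ((Box (not c and b) and Dia Dia b) implies Dia ((not c and b) and Dia b)), w0
2. Box (not c and b) and Dia Dia b, w0   [neg-implies-rule on 1]
3. not Dia ((not c and b) and Dia b), w0   [neg-implies-rule on 1]
4. Box (not c and b), w0   [and-rule on 2]
5. Dia Dia b, w0   [and-rule on 2]
6. not ((not c and b) and Dia b), w0   [neg-Dia-rule on 3 via w0Rw0]
7. not c and b, w0   [Box-rule on 4 via w0Rw0]
8. not c, w0   [and-rule on 7]
9. b, w0   [and-rule on 7]
10. not Dia b, w0   [neg-and-rule on 6 (branches; this branch)]
11. not b, w0   [neg-Dia-rule on 10 via w0Rw0]
Accessibility: w0Rw0
Branch closes: b and not b both at w0.
All branches of the negation close; one closing branch shown above.

Valid in B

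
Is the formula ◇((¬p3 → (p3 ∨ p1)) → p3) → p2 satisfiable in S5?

Satisfiable

1. ◇((¬p3 → (p3 ∨ p1)) → p3) → p2, u
2. p2, u
Accessibility: uRu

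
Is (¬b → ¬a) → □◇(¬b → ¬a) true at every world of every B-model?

Yes, valid

Tableau for the negation ¬((¬b → ¬a) → □◇(¬b → ¬a)):
1. ¬((¬b → ¬a) → □◇(¬b → ¬a)), w0
2. ¬b → ¬a, w0   [¬→-rule on 1]
3. ¬□◇(¬b → ¬a), w0   [¬→-rule on 1]
4. ¬a, w0   [→-rule on 2 (branches; this branch)]
5. ¬◇(¬b → ¬a), w1   [¬□-rule on 3: fresh world w1, w0Rw1]
6. ¬(¬b → ¬a), w0   [¬◇-rule on 5 via w1Rw0]
7. ¬b, w0   [¬→-rule on 6]
8. a, w0   [¬→-rule on 6]
Accessibility: w0Rw0, w0Rw1, w1Rw0, w1Rw1
Branch closes: a and ¬a both at w0.
Every branch of the negation's tableau closes; the branch above is one of them.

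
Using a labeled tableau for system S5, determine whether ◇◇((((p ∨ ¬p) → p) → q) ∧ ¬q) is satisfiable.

Satisfiable (open branch found)

1. ◇◇((((p ∨ ¬p) → p) → q) ∧ ¬q), u
2. ◇((((p ∨ ¬p) → p) → q) ∧ ¬q), v
3. (((p ∨ ¬p) → p) → q) ∧ ¬q, w
4. ((p ∨ ¬p) → p) → q, w
5. ¬q, w
6. ¬((p ∨ ¬p) → p), w
7. p ∨ ¬p, w
8. ¬p, w
Accessibility: uRu, uRv, uRw, vRu, vRv, vRw, wRu, wRv, wRw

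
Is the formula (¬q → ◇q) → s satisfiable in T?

Yes, satisfiable

1. (¬q → ◇q) → s, u
2. s, u
Accessibility: uRu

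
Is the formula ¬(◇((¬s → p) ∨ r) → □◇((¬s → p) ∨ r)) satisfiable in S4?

Yes, satisfiable

1. ¬(◇((¬s → p) ∨ r) → □◇((¬s → p) ∨ r)), w0
2. ◇((¬s → p) ∨ r), w0   [¬→-rule on 1]
3. ¬□◇((¬s → p) ∨ r), w0   [¬→-rule on 1]
4. (¬s → p) ∨ r, w1   [◇-rule on 2: fresh world w1, w0Rw1]
5. r, w1   [∨-rule on 4 (branches; this branch)]
6. ¬◇((¬s → p) ∨ r), w2   [¬□-rule on 3: fresh world w2, w0Rw2]
7. ¬((¬s → p) ∨ r), w2   [¬◇-rule on 6 via w2Rw2]
8. ¬(¬s → p), w2   [¬∨-rule on 7]
9. ¬r, w2   [¬∨-rule on 7]
10. ¬s, w2   [¬→-rule on 8]
11. ¬p, w2   [¬→-rule on 8]
Accessibility: w0Rw0, w0Rw1, w0Rw2, w1Rw1, w2Rw2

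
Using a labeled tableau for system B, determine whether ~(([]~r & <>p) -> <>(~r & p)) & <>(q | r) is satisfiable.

Unsatisfiable

1. ~(([]~r & <>p) -> <>(~r & p)) & <>(q | r), u
2. ~(([]~r & <>p) -> <>(~r & p)), u
3. <>(q | r), u
4. []~r & <>p, u
5. ~<>(~r & p), u
6. []~r, u
7. <>p, u
8. ~(~r & p), u
9. ~r, u
10. ~p, u
11. q | r, v
12. ~(~r & p), v
13. ~r, v
14. q, v
15. ~p, v
16. p, w
17. ~(~r & p), w
18. ~r, w
19. ~p, w
Accessibility: uRu, uRv, uRw, vRu, vRv, wRu, wRw
Branch closes: p and ~p both at w.
(One branch shown.) All branches close.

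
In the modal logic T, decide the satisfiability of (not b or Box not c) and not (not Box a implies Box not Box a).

1. (not b or Box not c) and not (not Box a implies Box not Box a), 0
2. not b or Box not c, 0
3. not (not Box a implies Box not Box a), 0
4. not Box a, 0
5. not Box not Box a, 0
6. Box not c, 0
7. not c, 0
8. not a, 1
9. not c, 1
10. Box a, 2
11. not c, 2
12. a, 2
Accessibility: 0R0, 0R1, 0R2, 1R1, 2R2

Satisfiable (open branch found)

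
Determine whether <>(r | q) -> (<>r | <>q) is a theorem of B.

Tableau for the negation ~(<>(r | q) -> (<>r | <>q)):
1. ~(<>(r | q) -> (<>r | <>q)), u
2. <>(r | q), u
3. ~(<>r | <>q), u
4. ~<>r, u
5. ~<>q, u
6. ~r, u
7. ~q, u
8. r | q, v
9. ~r, v
10. ~q, v
11. q, v
Accessibility: uRu, uRv, vRu, vRv
Branch closes: q and ~q both at v.
Every branch of the negation's tableau closes; the branch above is one of them.

Valid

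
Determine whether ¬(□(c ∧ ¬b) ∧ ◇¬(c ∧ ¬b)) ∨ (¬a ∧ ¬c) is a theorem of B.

Valid

Tableau for the negation ¬(¬(□(c ∧ ¬b) ∧ ◇¬(c ∧ ¬b)) ∨ (¬a ∧ ¬c)):
1. ¬(¬(□(c ∧ ¬b) ∧ ◇¬(c ∧ ¬b)) ∨ (¬a ∧ ¬c)), w0
2. □(c ∧ ¬b) ∧ ◇¬(c ∧ ¬b), w0   [¬∨-rule on 1]
3. ¬(¬a ∧ ¬c), w0   [¬∨-rule on 1]
4. □(c ∧ ¬b), w0   [∧-rule on 2]
5. ◇¬(c ∧ ¬b), w0   [∧-rule on 2]
6. c ∧ ¬b, w0   [□-rule on 4 via w0Rw0]
7. c, w0   [∧-rule on 6]
8. ¬b, w0   [∧-rule on 6]
9. ¬(c ∧ ¬b), w1   [◇-rule on 5: fresh world w1, w0Rw1]
10. c ∧ ¬b, w1   [□-rule on 4 via w0Rw1]
11. c, w1   [∧-rule on 10]
12. ¬b, w1   [∧-rule on 10]
13. b, w1   [¬∧-rule on 9 (branches; this branch)]
Accessibility: w0Rw0, w0Rw1, w1Rw0, w1Rw1
Branch closes: b and ¬b both at w1.
All branches of the negation close; one closing branch shown above.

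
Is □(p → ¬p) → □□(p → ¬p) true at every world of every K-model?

No, not valid

Tableau for the negation ¬(□(p → ¬p) → □□(p → ¬p)):
1. ¬(□(p → ¬p) → □□(p → ¬p)), 0
2. □(p → ¬p), 0   [¬→-rule on 1]
3. ¬□□(p → ¬p), 0   [¬→-rule on 1]
4. ¬□(p → ¬p), 1   [¬□-rule on 3: fresh world 1, 0R1]
5. p → ¬p, 1   [□-rule on 2 via 0R1]
6. ¬p, 1   [→-rule on 5 (branches; this branch)]
7. ¬(p → ¬p), 2   [¬□-rule on 4: fresh world 2, 1R2]
8. p, 2   [¬→-rule on 7]
Accessibility: 0R1, 1R2
The negation has an open branch (countermodel exists).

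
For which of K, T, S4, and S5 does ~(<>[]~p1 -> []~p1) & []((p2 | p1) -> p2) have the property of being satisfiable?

K, T, S4

S4-tableau for the formula:
1. ~(<>[]~p1 -> []~p1) & []((p2 | p1) -> p2), u
2. ~(<>[]~p1 -> []~p1), u
3. []((p2 | p1) -> p2), u
4. <>[]~p1, u
5. ~[]~p1, u
6. (p2 | p1) -> p2, u
7. p2, u
8. []~p1, v
9. (p2 | p1) -> p2, v
10. ~p1, v
11. p2, v
12. p1, w
13. (p2 | p1) -> p2, w
14. p2, w
Accessibility: uRu, uRv, uRw, vRv, wRw
Complete open branch: satisfiable in S4, hence also in K, T (this S4-model is also a K-model and a T-model).
S5-tableau for the formula:
1. ~(<>[]~p1 -> []~p1) & []((p2 | p1) -> p2), u
2. ~(<>[]~p1 -> []~p1), u
3. []((p2 | p1) -> p2), u
4. <>[]~p1, u
5. ~[]~p1, u
6. (p2 | p1) -> p2, u
7. p2, u
8. []~p1, v
9. (p2 | p1) -> p2, v
10. ~p1, u
11. ~p1, v
12. ~(p2 | p1), v
13. ~p2, v
14. p1, w
15. (p2 | p1) -> p2, w
16. ~p1, w
Accessibility: uRu, uRv, uRw, vRu, vRv, vRw, wRu, wRv, wRw
Branch closes: p1 and ~p1 both at w.
Every branch closes (one shown): unsatisfiable in S5.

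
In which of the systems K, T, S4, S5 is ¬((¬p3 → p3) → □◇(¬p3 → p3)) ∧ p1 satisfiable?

K, T, S4

S4-tableau for the formula:
1. ¬((¬p3 → p3) → □◇(¬p3 → p3)) ∧ p1, u
2. ¬((¬p3 → p3) → □◇(¬p3 → p3)), u
3. p1, u
4. ¬p3 → p3, u
5. ¬□◇(¬p3 → p3), u
6. p3, u
7. ¬◇(¬p3 → p3), v
8. ¬(¬p3 → p3), v
9. ¬p3, v
Accessibility: uRu, uRv, vRv
Complete open branch: satisfiable in S4, hence also in K, T (this S4-model is also a K-model and a T-model).
S5-tableau for the formula:
1. ¬((¬p3 → p3) → □◇(¬p3 → p3)) ∧ p1, u
2. ¬((¬p3 → p3) → □◇(¬p3 → p3)), u
3. p1, u
4. ¬p3 → p3, u
5. ¬□◇(¬p3 → p3), u
6. p3, u
7. ¬◇(¬p3 → p3), v
8. ¬(¬p3 → p3), u
9. ¬p3, u
Accessibility: uRu, uRv, vRu, vRv
Branch closes: p3 and ¬p3 both at u.
Every branch closes (one shown): unsatisfiable in S5.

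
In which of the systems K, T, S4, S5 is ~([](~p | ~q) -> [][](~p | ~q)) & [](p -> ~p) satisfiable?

K, T

T-tableau for the formula:
1. ~([](~p | ~q) -> [][](~p | ~q)) & [](p -> ~p), 0
2. ~([](~p | ~q) -> [][](~p | ~q)), 0
3. [](p -> ~p), 0
4. [](~p | ~q), 0
5. ~[][](~p | ~q), 0
6. p -> ~p, 0
7. ~p | ~q, 0
8. ~p, 0
9. ~q, 0
10. ~[](~p | ~q), 1
11. p -> ~p, 1
12. ~p | ~q, 1
13. ~p, 1
14. ~q, 1
15. ~(~p | ~q), 2
16. p, 2
17. q, 2
Accessibility: 0R0, 0R1, 1R1, 1R2, 2R2
Complete open branch: satisfiable in T, hence also in K (this T-model is also a K-model).
S4-tableau for the formula:
1. ~([](~p | ~q) -> [][](~p | ~q)) & [](p -> ~p), 0
2. ~([](~p | ~q) -> [][](~p | ~q)), 0
3. [](p -> ~p), 0
4. [](~p | ~q), 0
5. ~[][](~p | ~q), 0
6. p -> ~p, 0
7. ~p | ~q, 0
8. ~p, 0
9. ~q, 0
10. ~[](~p | ~q), 1
11. p -> ~p, 1
12. ~p | ~q, 1
13. ~p, 1
14. ~q, 1
15. ~(~p | ~q), 2
16. p, 2
17. q, 2
18. p -> ~p, 2
19. ~p | ~q, 2
20. ~p, 2
Accessibility: 0R0, 0R1, 0R2, 1R1, 1R2, 2R2
Branch closes: p and ~p both at 2.
Every branch closes (one shown): unsatisfiable in S4, hence also in S5 (every S5-frame is an S4-frame).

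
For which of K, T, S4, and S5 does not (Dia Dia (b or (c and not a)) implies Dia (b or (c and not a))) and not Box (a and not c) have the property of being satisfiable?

K, T

T-tableau for the formula:
1. not (Dia Dia (b or (c and not a)) implies Dia (b or (c and not a))) and not Box (a and not c), 0
2. not (Dia Dia (b or (c and not a)) implies Dia (b or (c and not a))), 0
3. not Box (a and not c), 0
4. Dia Dia (b or (c and not a)), 0
5. not Dia (b or (c and not a)), 0
6. not (b or (c and not a)), 0
7. not b, 0
8. not (c and not a), 0
9. a, 0
10. not (a and not c), 1
11. not (b or (c and not a)), 1
12. not b, 1
13. not (c and not a), 1
14. c, 1
15. a, 1
16. Dia (b or (c and not a)), 2
17. not (b or (c and not a)), 2
18. not b, 2
19. not (c and not a), 2
20. a, 2
21. b or (c and not a), 3
22. c and not a, 3
23. c, 3
24. not a, 3
Accessibility: 0R0, 0R1, 0R2, 1R1, 2R2, 2R3, 3R3
Complete open branch: satisfiable in T, hence also in K (this T-model is also a K-model).
S4-tableau for the formula:
1. not (Dia Dia (b or (c and not a)) implies Dia (b or (c and not a))) and not Box (a and not c), 0
2. not (Dia Dia (b or (c and not a)) implies Dia (b or (c and not a))), 0
3. not Box (a and not c), 0
4. Dia Dia (b or (c and not a)), 0
5. not Dia (b or (c and not a)), 0
6. not (b or (c and not a)), 0
7. not b, 0
8. not (c and not a), 0
9. a, 0
10. not (a and not c), 1
11. not (b or (c and not a)), 1
12. not b, 1
13. not (c and not a), 1
14. c, 1
15. a, 1
16. Dia (b or (c and not a)), 2
17. not (b or (c and not a)), 2
18. not b, 2
19. not (c and not a), 2
20. a, 2
21. b or (c and not a), 3
22. not (b or (c and not a)), 3
23. not b, 3
24. not (c and not a), 3
25. c and not a, 3
26. c, 3
27. not a, 3
28. a, 3
Accessibility: 0R0, 0R1, 0R2, 0R3, 1R1, 2R2, 2R3, 3R3
Branch closes: a and not a both at 3.
Every branch closes (one shown): unsatisfiable in S4, hence also in S5 (every S5-frame is an S4-frame).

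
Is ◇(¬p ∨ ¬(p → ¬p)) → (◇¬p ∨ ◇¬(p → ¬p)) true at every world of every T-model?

Tableau for the negation ¬(◇(¬p ∨ ¬(p → ¬p)) → (◇¬p ∨ ◇¬(p → ¬p))):
1. ¬(◇(¬p ∨ ¬(p → ¬p)) → (◇¬p ∨ ◇¬(p → ¬p))), 0
2. ◇(¬p ∨ ¬(p → ¬p)), 0
3. ¬(◇¬p ∨ ◇¬(p → ¬p)), 0
4. ¬◇¬p, 0
5. ¬◇¬(p → ¬p), 0
6. p, 0
7. p → ¬p, 0
8. ¬p, 0
Accessibility: 0R0
Branch closes: p and ¬p both at 0.
Every branch of the negation's tableau closes; the branch above is one of them.

Valid in T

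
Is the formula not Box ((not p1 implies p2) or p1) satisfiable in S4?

Satisfiable

1. not Box ((not p1 implies p2) or p1), 0
2. not ((not p1 implies p2) or p1), 1   [neg-Box-rule on 1: fresh world 1, 0R1]
3. not (not p1 implies p2), 1   [neg-or-rule on 2]
4. not p1, 1   [neg-or-rule on 2]
5. not p2, 1   [neg-implies-rule on 3]
Accessibility: 0R0, 0R1, 1R1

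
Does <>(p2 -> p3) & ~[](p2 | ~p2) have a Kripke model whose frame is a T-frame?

No, unsatisfiable

1. <>(p2 -> p3) & ~[](p2 | ~p2), w0
2. <>(p2 -> p3), w0
3. ~[](p2 | ~p2), w0
4. p2 -> p3, w1
5. p3, w1
6. ~(p2 | ~p2), w2
7. ~p2, w2
8. p2, w2
Accessibility: w0Rw0, w0Rw1, w0Rw2, w1Rw1, w2Rw2
Branch closes: p2 and ~p2 both at w2.
All branches of the tableau close; one closing branch shown above.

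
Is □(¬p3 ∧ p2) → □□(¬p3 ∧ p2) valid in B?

Tableau for the negation ¬(□(¬p3 ∧ p2) → □□(¬p3 ∧ p2)):
1. ¬(□(¬p3 ∧ p2) → □□(¬p3 ∧ p2)), u
2. □(¬p3 ∧ p2), u
3. ¬□□(¬p3 ∧ p2), u
4. ¬p3 ∧ p2, u
5. ¬p3, u
6. p2, u
7. ¬□(¬p3 ∧ p2), v
8. ¬p3 ∧ p2, v
9. ¬p3, v
10. p2, v
11. ¬(¬p3 ∧ p2), w
12. ¬p2, w
Accessibility: uRu, uRv, vRu, vRv, vRw, wRv, wRw
The negation has an open branch (countermodel exists).

No, not valid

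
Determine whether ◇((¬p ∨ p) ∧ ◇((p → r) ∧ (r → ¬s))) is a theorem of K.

No, not valid

Tableau for the negation ¬◇((¬p ∨ p) ∧ ◇((p → r) ∧ (r → ¬s))):
1. ¬◇((¬p ∨ p) ∧ ◇((p → r) ∧ (r → ¬s))), u
The negation has an open branch (countermodel exists).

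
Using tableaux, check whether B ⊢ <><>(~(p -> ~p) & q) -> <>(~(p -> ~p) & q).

Not valid

Tableau for the negation ~(<><>(~(p -> ~p) & q) -> <>(~(p -> ~p) & q)):
1. ~(<><>(~(p -> ~p) & q) -> <>(~(p -> ~p) & q)), 0
2. <><>(~(p -> ~p) & q), 0   [~->-rule on 1]
3. ~<>(~(p -> ~p) & q), 0   [~->-rule on 1]
4. ~(~(p -> ~p) & q), 0   [~<>-rule on 3 via 0R0]
5. ~q, 0   [~&-rule on 4 (branches; this branch)]
6. <>(~(p -> ~p) & q), 1   [<>-rule on 2: fresh world 1, 0R1]
7. ~(~(p -> ~p) & q), 1   [~<>-rule on 3 via 0R1]
8. ~q, 1   [~&-rule on 7 (branches; this branch)]
9. ~(p -> ~p) & q, 2   [<>-rule on 6: fresh world 2, 1R2]
10. ~(p -> ~p), 2   [&-rule on 9]
11. q, 2   [&-rule on 9]
12. p, 2   [~->-rule on 10]
Accessibility: 0R0, 0R1, 1R0, 1R1, 1R2, 2R1, 2R2
The negation has an open branch (countermodel exists).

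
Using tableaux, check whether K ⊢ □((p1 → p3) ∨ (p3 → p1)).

Tableau for the negation ¬□((p1 → p3) ∨ (p3 → p1)):
1. ¬□((p1 → p3) ∨ (p3 → p1)), w0
2. ¬((p1 → p3) ∨ (p3 → p1)), w1
3. ¬(p1 → p3), w1
4. ¬(p3 → p1), w1
5. p1, w1
6. ¬p3, w1
7. p3, w1
8. ¬p1, w1
Accessibility: w0Rw1
Branch closes: p3 and ¬p3 both at w1.
All branches of the negation close; one closing branch shown above.

Valid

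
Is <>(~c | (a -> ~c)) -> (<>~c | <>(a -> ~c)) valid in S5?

Valid

Tableau for the negation ~(<>(~c | (a -> ~c)) -> (<>~c | <>(a -> ~c))):
1. ~(<>(~c | (a -> ~c)) -> (<>~c | <>(a -> ~c))), w0
2. <>(~c | (a -> ~c)), w0
3. ~(<>~c | <>(a -> ~c)), w0
4. ~<>~c, w0
5. ~<>(a -> ~c), w0
6. c, w0
7. ~(a -> ~c), w0
8. a, w0
9. ~c | (a -> ~c), w1
10. c, w1
11. ~(a -> ~c), w1
12. a, w1
13. a -> ~c, w1
14. ~c, w1
Accessibility: w0Rw0, w0Rw1, w1Rw0, w1Rw1
Branch closes: c and ~c both at w1.
All branches of the negation close; one closing branch shown above.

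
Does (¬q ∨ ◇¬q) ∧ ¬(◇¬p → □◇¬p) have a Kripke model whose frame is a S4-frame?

Satisfiable

1. (¬q ∨ ◇¬q) ∧ ¬(◇¬p → □◇¬p), w0
2. ¬q ∨ ◇¬q, w0
3. ¬(◇¬p → □◇¬p), w0
4. ◇¬p, w0
5. ¬□◇¬p, w0
6. ◇¬q, w0
7. ¬p, w1
8. ¬◇¬p, w2
9. p, w2
10. ¬q, w3
Accessibility: w0Rw0, w0Rw1, w0Rw2, w0Rw3, w1Rw1, w2Rw2, w3Rw3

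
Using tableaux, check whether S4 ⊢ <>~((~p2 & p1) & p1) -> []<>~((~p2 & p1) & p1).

Not valid

Tableau for the negation ~(<>~((~p2 & p1) & p1) -> []<>~((~p2 & p1) & p1)):
1. ~(<>~((~p2 & p1) & p1) -> []<>~((~p2 & p1) & p1)), 0
2. <>~((~p2 & p1) & p1), 0
3. ~[]<>~((~p2 & p1) & p1), 0
4. ~((~p2 & p1) & p1), 1
5. ~p1, 1
6. ~<>~((~p2 & p1) & p1), 2
7. (~p2 & p1) & p1, 2
8. ~p2 & p1, 2
9. p1, 2
10. ~p2, 2
Accessibility: 0R0, 0R1, 0R2, 1R1, 2R2
The negation has an open branch (countermodel exists).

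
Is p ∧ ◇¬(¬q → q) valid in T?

Tableau for the negation ¬(p ∧ ◇¬(¬q → q)):
1. ¬(p ∧ ◇¬(¬q → q)), u
2. ¬◇¬(¬q → q), u
3. ¬q → q, u
4. q, u
Accessibility: uRu
The negation has an open branch (countermodel exists).

Invalid (countermodel exists)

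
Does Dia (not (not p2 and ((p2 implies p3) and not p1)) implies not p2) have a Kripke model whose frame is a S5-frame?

Yes, satisfiable

1. Dia (not (not p2 and ((p2 implies p3) and not p1)) implies not p2), w0
2. not (not p2 and ((p2 implies p3) and not p1)) implies not p2, w1   [Dia-rule on 1: fresh world w1, w0Rw1]
3. not p2, w1   [implies-rule on 2 (branches; this branch)]
Accessibility: w0Rw0, w0Rw1, w1Rw0, w1Rw1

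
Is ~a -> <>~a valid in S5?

Tableau for the negation ~(~a -> <>~a):
1. ~(~a -> <>~a), w0
2. ~a, w0
3. ~<>~a, w0
4. a, w0
Accessibility: w0Rw0
Branch closes: a and ~a both at w0.
All branches of the negation close; one closing branch shown above.

Valid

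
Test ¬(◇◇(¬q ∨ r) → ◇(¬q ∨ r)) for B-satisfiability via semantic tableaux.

Yes, satisfiable

1. ¬(◇◇(¬q ∨ r) → ◇(¬q ∨ r)), w0
2. ◇◇(¬q ∨ r), w0
3. ¬◇(¬q ∨ r), w0
4. ¬(¬q ∨ r), w0
5. q, w0
6. ¬r, w0
7. ◇(¬q ∨ r), w1
8. ¬(¬q ∨ r), w1
9. q, w1
10. ¬r, w1
11. ¬q ∨ r, w2
12. r, w2
Accessibility: w0Rw0, w0Rw1, w1Rw0, w1Rw1, w1Rw2, w2Rw1, w2Rw2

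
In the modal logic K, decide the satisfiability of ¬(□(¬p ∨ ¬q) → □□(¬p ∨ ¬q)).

Satisfiable

1. ¬(□(¬p ∨ ¬q) → □□(¬p ∨ ¬q)), 0
2. □(¬p ∨ ¬q), 0
3. ¬□□(¬p ∨ ¬q), 0
4. ¬□(¬p ∨ ¬q), 1
5. ¬p ∨ ¬q, 1
6. ¬q, 1
7. ¬(¬p ∨ ¬q), 2
8. p, 2
9. q, 2
Accessibility: 0R1, 1R2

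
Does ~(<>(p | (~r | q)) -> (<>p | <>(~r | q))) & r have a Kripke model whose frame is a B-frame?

1. ~(<>(p | (~r | q)) -> (<>p | <>(~r | q))) & r, 0
2. ~(<>(p | (~r | q)) -> (<>p | <>(~r | q))), 0
3. r, 0
4. <>(p | (~r | q)), 0
5. ~(<>p | <>(~r | q)), 0
6. ~<>p, 0
7. ~<>(~r | q), 0
8. ~p, 0
9. ~(~r | q), 0
10. ~q, 0
11. p | (~r | q), 1
12. ~p, 1
13. ~(~r | q), 1
14. r, 1
15. ~q, 1
16. ~r | q, 1
17. q, 1
Accessibility: 0R0, 0R1, 1R0, 1R1
Branch closes: q and ~q both at 1.
(One branch shown.) All branches close.

Unsatisfiable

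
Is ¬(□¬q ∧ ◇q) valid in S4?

Valid in S4

Tableau for the negation □¬q ∧ ◇q:
1. □¬q ∧ ◇q, u
2. □¬q, u   [∧-rule on 1]
3. ◇q, u   [∧-rule on 1]
4. ¬q, u   [□-rule on 2 via uRu]
5. q, v   [◇-rule on 3: fresh world v, uRv]
6. ¬q, v   [□-rule on 2 via uRv]
Accessibility: uRu, uRv, vRv
Branch closes: q and ¬q both at v.
All branches of the negation close; one closing branch shown above.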